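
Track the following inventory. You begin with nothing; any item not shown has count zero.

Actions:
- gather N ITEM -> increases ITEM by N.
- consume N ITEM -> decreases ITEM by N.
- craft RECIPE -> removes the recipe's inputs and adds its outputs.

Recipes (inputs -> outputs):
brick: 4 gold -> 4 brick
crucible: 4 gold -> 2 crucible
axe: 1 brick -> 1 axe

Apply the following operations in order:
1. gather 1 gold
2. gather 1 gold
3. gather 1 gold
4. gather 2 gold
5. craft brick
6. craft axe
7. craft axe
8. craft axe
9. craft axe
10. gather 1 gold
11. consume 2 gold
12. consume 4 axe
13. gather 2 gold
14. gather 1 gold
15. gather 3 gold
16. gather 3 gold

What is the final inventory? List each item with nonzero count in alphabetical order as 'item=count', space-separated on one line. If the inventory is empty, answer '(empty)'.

After 1 (gather 1 gold): gold=1
After 2 (gather 1 gold): gold=2
After 3 (gather 1 gold): gold=3
After 4 (gather 2 gold): gold=5
After 5 (craft brick): brick=4 gold=1
After 6 (craft axe): axe=1 brick=3 gold=1
After 7 (craft axe): axe=2 brick=2 gold=1
After 8 (craft axe): axe=3 brick=1 gold=1
After 9 (craft axe): axe=4 gold=1
After 10 (gather 1 gold): axe=4 gold=2
After 11 (consume 2 gold): axe=4
After 12 (consume 4 axe): (empty)
After 13 (gather 2 gold): gold=2
After 14 (gather 1 gold): gold=3
After 15 (gather 3 gold): gold=6
After 16 (gather 3 gold): gold=9

Answer: gold=9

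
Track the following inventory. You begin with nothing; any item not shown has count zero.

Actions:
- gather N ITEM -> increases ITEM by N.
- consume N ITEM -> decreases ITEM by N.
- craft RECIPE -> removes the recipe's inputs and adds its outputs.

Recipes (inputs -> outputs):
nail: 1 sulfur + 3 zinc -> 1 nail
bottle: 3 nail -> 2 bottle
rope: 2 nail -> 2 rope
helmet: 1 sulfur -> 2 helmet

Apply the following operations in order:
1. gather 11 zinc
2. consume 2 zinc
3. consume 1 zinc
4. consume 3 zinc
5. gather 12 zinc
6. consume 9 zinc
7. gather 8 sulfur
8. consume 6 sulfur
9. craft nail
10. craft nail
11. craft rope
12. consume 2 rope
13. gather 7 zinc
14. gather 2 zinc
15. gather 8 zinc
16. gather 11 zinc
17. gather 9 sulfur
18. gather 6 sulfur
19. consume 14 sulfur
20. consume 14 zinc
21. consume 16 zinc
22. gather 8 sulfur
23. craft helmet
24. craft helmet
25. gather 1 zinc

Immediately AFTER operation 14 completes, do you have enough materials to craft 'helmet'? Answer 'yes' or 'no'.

After 1 (gather 11 zinc): zinc=11
After 2 (consume 2 zinc): zinc=9
After 3 (consume 1 zinc): zinc=8
After 4 (consume 3 zinc): zinc=5
After 5 (gather 12 zinc): zinc=17
After 6 (consume 9 zinc): zinc=8
After 7 (gather 8 sulfur): sulfur=8 zinc=8
After 8 (consume 6 sulfur): sulfur=2 zinc=8
After 9 (craft nail): nail=1 sulfur=1 zinc=5
After 10 (craft nail): nail=2 zinc=2
After 11 (craft rope): rope=2 zinc=2
After 12 (consume 2 rope): zinc=2
After 13 (gather 7 zinc): zinc=9
After 14 (gather 2 zinc): zinc=11

Answer: no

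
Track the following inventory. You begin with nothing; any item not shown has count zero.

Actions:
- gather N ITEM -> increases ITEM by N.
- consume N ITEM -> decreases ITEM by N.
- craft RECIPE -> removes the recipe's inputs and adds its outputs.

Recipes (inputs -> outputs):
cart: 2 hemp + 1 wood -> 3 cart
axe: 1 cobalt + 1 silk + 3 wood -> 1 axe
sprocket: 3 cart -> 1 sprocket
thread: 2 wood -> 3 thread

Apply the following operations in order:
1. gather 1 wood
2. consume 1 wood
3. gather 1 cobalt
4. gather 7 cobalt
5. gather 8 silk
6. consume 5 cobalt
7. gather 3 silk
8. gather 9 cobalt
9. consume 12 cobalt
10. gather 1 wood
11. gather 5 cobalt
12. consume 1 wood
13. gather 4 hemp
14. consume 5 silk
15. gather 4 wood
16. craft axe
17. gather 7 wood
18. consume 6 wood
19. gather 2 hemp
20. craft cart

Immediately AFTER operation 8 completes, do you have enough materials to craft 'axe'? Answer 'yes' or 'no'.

Answer: no

Derivation:
After 1 (gather 1 wood): wood=1
After 2 (consume 1 wood): (empty)
After 3 (gather 1 cobalt): cobalt=1
After 4 (gather 7 cobalt): cobalt=8
After 5 (gather 8 silk): cobalt=8 silk=8
After 6 (consume 5 cobalt): cobalt=3 silk=8
After 7 (gather 3 silk): cobalt=3 silk=11
After 8 (gather 9 cobalt): cobalt=12 silk=11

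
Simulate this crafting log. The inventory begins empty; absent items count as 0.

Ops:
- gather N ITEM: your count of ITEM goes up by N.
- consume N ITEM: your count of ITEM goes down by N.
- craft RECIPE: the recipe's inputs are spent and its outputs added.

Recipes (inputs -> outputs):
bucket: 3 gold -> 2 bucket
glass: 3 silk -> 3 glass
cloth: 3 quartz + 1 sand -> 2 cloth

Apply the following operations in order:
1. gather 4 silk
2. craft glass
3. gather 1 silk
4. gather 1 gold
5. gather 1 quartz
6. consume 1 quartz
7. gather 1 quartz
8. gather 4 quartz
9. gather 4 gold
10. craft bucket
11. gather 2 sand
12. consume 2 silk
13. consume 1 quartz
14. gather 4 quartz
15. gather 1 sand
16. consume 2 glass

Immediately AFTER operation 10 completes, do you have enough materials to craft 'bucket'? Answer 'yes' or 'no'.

After 1 (gather 4 silk): silk=4
After 2 (craft glass): glass=3 silk=1
After 3 (gather 1 silk): glass=3 silk=2
After 4 (gather 1 gold): glass=3 gold=1 silk=2
After 5 (gather 1 quartz): glass=3 gold=1 quartz=1 silk=2
After 6 (consume 1 quartz): glass=3 gold=1 silk=2
After 7 (gather 1 quartz): glass=3 gold=1 quartz=1 silk=2
After 8 (gather 4 quartz): glass=3 gold=1 quartz=5 silk=2
After 9 (gather 4 gold): glass=3 gold=5 quartz=5 silk=2
After 10 (craft bucket): bucket=2 glass=3 gold=2 quartz=5 silk=2

Answer: no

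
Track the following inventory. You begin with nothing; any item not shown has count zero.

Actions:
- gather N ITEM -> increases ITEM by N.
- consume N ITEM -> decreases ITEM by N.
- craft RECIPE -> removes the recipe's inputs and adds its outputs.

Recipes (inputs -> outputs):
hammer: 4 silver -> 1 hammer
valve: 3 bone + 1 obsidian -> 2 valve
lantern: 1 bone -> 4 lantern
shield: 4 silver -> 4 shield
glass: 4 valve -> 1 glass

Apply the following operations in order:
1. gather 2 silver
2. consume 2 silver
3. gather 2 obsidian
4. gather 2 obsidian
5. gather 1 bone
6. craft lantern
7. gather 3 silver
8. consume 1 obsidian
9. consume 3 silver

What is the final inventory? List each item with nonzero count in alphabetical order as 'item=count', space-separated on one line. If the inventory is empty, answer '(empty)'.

Answer: lantern=4 obsidian=3

Derivation:
After 1 (gather 2 silver): silver=2
After 2 (consume 2 silver): (empty)
After 3 (gather 2 obsidian): obsidian=2
After 4 (gather 2 obsidian): obsidian=4
After 5 (gather 1 bone): bone=1 obsidian=4
After 6 (craft lantern): lantern=4 obsidian=4
After 7 (gather 3 silver): lantern=4 obsidian=4 silver=3
After 8 (consume 1 obsidian): lantern=4 obsidian=3 silver=3
After 9 (consume 3 silver): lantern=4 obsidian=3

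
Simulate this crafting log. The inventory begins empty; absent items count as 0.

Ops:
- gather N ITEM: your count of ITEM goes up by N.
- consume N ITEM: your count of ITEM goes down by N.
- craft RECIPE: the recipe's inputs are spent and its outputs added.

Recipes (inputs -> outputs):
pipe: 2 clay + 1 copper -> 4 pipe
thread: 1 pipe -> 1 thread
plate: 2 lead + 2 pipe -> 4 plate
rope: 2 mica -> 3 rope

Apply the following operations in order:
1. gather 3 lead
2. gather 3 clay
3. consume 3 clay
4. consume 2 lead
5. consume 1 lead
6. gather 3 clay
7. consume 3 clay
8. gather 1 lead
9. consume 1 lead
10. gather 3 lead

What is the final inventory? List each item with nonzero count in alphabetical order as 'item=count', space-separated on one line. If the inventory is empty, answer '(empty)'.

Answer: lead=3

Derivation:
After 1 (gather 3 lead): lead=3
After 2 (gather 3 clay): clay=3 lead=3
After 3 (consume 3 clay): lead=3
After 4 (consume 2 lead): lead=1
After 5 (consume 1 lead): (empty)
After 6 (gather 3 clay): clay=3
After 7 (consume 3 clay): (empty)
After 8 (gather 1 lead): lead=1
After 9 (consume 1 lead): (empty)
After 10 (gather 3 lead): lead=3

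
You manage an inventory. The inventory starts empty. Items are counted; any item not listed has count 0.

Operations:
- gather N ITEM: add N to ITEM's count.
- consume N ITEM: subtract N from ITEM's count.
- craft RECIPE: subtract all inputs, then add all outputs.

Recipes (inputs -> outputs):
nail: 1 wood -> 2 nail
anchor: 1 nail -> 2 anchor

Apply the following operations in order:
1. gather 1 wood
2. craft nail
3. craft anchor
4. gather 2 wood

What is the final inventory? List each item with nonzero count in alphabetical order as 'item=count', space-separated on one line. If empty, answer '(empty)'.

After 1 (gather 1 wood): wood=1
After 2 (craft nail): nail=2
After 3 (craft anchor): anchor=2 nail=1
After 4 (gather 2 wood): anchor=2 nail=1 wood=2

Answer: anchor=2 nail=1 wood=2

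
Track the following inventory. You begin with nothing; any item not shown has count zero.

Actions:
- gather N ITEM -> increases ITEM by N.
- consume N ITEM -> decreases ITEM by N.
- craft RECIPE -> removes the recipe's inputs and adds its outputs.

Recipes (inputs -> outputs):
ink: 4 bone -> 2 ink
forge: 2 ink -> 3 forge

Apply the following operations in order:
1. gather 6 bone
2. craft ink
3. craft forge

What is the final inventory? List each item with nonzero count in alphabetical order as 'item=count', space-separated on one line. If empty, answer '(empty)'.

Answer: bone=2 forge=3

Derivation:
After 1 (gather 6 bone): bone=6
After 2 (craft ink): bone=2 ink=2
After 3 (craft forge): bone=2 forge=3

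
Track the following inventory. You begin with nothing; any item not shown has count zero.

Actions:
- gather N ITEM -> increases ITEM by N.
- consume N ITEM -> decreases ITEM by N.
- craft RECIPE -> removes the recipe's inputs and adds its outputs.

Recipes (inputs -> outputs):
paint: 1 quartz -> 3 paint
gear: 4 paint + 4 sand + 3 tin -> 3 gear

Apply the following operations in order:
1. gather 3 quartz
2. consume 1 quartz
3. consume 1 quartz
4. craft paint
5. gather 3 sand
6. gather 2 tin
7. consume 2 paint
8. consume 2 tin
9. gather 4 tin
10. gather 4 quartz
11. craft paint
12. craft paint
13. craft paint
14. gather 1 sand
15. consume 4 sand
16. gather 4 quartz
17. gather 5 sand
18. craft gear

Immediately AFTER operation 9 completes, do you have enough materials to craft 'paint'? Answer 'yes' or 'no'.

After 1 (gather 3 quartz): quartz=3
After 2 (consume 1 quartz): quartz=2
After 3 (consume 1 quartz): quartz=1
After 4 (craft paint): paint=3
After 5 (gather 3 sand): paint=3 sand=3
After 6 (gather 2 tin): paint=3 sand=3 tin=2
After 7 (consume 2 paint): paint=1 sand=3 tin=2
After 8 (consume 2 tin): paint=1 sand=3
After 9 (gather 4 tin): paint=1 sand=3 tin=4

Answer: no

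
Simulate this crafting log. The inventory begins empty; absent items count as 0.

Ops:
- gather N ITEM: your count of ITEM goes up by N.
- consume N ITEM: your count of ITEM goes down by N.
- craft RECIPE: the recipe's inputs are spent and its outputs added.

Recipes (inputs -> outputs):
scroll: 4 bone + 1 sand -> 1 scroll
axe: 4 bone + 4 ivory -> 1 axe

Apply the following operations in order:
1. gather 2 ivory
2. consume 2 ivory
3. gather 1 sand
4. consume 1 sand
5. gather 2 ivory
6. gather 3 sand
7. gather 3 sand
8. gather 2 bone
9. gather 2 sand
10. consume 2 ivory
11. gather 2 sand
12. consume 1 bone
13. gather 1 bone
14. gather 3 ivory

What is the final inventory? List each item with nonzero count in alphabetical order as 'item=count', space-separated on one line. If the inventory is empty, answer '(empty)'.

Answer: bone=2 ivory=3 sand=10

Derivation:
After 1 (gather 2 ivory): ivory=2
After 2 (consume 2 ivory): (empty)
After 3 (gather 1 sand): sand=1
After 4 (consume 1 sand): (empty)
After 5 (gather 2 ivory): ivory=2
After 6 (gather 3 sand): ivory=2 sand=3
After 7 (gather 3 sand): ivory=2 sand=6
After 8 (gather 2 bone): bone=2 ivory=2 sand=6
After 9 (gather 2 sand): bone=2 ivory=2 sand=8
After 10 (consume 2 ivory): bone=2 sand=8
After 11 (gather 2 sand): bone=2 sand=10
After 12 (consume 1 bone): bone=1 sand=10
After 13 (gather 1 bone): bone=2 sand=10
After 14 (gather 3 ivory): bone=2 ivory=3 sand=10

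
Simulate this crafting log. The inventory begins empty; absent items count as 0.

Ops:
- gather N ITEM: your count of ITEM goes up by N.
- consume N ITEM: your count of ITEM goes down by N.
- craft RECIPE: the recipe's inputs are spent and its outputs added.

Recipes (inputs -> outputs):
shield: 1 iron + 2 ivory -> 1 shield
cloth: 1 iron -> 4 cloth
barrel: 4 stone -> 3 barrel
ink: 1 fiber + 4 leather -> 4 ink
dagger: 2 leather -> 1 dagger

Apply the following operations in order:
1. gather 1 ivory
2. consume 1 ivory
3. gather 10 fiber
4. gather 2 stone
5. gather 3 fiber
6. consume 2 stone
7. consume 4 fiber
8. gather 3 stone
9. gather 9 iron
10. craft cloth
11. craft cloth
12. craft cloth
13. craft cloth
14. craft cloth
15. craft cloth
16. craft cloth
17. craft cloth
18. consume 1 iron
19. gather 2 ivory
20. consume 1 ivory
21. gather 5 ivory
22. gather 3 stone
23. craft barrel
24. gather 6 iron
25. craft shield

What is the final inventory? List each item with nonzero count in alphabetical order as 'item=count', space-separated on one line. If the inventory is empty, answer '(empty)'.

After 1 (gather 1 ivory): ivory=1
After 2 (consume 1 ivory): (empty)
After 3 (gather 10 fiber): fiber=10
After 4 (gather 2 stone): fiber=10 stone=2
After 5 (gather 3 fiber): fiber=13 stone=2
After 6 (consume 2 stone): fiber=13
After 7 (consume 4 fiber): fiber=9
After 8 (gather 3 stone): fiber=9 stone=3
After 9 (gather 9 iron): fiber=9 iron=9 stone=3
After 10 (craft cloth): cloth=4 fiber=9 iron=8 stone=3
After 11 (craft cloth): cloth=8 fiber=9 iron=7 stone=3
After 12 (craft cloth): cloth=12 fiber=9 iron=6 stone=3
After 13 (craft cloth): cloth=16 fiber=9 iron=5 stone=3
After 14 (craft cloth): cloth=20 fiber=9 iron=4 stone=3
After 15 (craft cloth): cloth=24 fiber=9 iron=3 stone=3
After 16 (craft cloth): cloth=28 fiber=9 iron=2 stone=3
After 17 (craft cloth): cloth=32 fiber=9 iron=1 stone=3
After 18 (consume 1 iron): cloth=32 fiber=9 stone=3
After 19 (gather 2 ivory): cloth=32 fiber=9 ivory=2 stone=3
After 20 (consume 1 ivory): cloth=32 fiber=9 ivory=1 stone=3
After 21 (gather 5 ivory): cloth=32 fiber=9 ivory=6 stone=3
After 22 (gather 3 stone): cloth=32 fiber=9 ivory=6 stone=6
After 23 (craft barrel): barrel=3 cloth=32 fiber=9 ivory=6 stone=2
After 24 (gather 6 iron): barrel=3 cloth=32 fiber=9 iron=6 ivory=6 stone=2
After 25 (craft shield): barrel=3 cloth=32 fiber=9 iron=5 ivory=4 shield=1 stone=2

Answer: barrel=3 cloth=32 fiber=9 iron=5 ivory=4 shield=1 stone=2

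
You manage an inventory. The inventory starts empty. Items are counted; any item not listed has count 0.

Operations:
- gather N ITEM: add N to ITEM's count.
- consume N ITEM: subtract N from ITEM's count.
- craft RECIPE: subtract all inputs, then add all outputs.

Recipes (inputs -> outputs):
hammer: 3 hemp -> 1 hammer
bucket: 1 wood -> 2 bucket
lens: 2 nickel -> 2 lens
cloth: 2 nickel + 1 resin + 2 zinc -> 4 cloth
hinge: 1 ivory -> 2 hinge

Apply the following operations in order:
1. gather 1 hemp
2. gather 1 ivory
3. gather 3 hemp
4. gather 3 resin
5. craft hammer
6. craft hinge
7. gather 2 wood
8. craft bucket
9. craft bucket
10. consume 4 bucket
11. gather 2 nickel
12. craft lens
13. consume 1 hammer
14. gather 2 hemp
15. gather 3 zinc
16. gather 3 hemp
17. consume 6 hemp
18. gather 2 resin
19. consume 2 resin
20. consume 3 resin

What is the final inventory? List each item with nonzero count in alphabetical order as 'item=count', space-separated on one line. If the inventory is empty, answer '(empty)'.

Answer: hinge=2 lens=2 zinc=3

Derivation:
After 1 (gather 1 hemp): hemp=1
After 2 (gather 1 ivory): hemp=1 ivory=1
After 3 (gather 3 hemp): hemp=4 ivory=1
After 4 (gather 3 resin): hemp=4 ivory=1 resin=3
After 5 (craft hammer): hammer=1 hemp=1 ivory=1 resin=3
After 6 (craft hinge): hammer=1 hemp=1 hinge=2 resin=3
After 7 (gather 2 wood): hammer=1 hemp=1 hinge=2 resin=3 wood=2
After 8 (craft bucket): bucket=2 hammer=1 hemp=1 hinge=2 resin=3 wood=1
After 9 (craft bucket): bucket=4 hammer=1 hemp=1 hinge=2 resin=3
After 10 (consume 4 bucket): hammer=1 hemp=1 hinge=2 resin=3
After 11 (gather 2 nickel): hammer=1 hemp=1 hinge=2 nickel=2 resin=3
After 12 (craft lens): hammer=1 hemp=1 hinge=2 lens=2 resin=3
After 13 (consume 1 hammer): hemp=1 hinge=2 lens=2 resin=3
After 14 (gather 2 hemp): hemp=3 hinge=2 lens=2 resin=3
After 15 (gather 3 zinc): hemp=3 hinge=2 lens=2 resin=3 zinc=3
After 16 (gather 3 hemp): hemp=6 hinge=2 lens=2 resin=3 zinc=3
After 17 (consume 6 hemp): hinge=2 lens=2 resin=3 zinc=3
After 18 (gather 2 resin): hinge=2 lens=2 resin=5 zinc=3
After 19 (consume 2 resin): hinge=2 lens=2 resin=3 zinc=3
After 20 (consume 3 resin): hinge=2 lens=2 zinc=3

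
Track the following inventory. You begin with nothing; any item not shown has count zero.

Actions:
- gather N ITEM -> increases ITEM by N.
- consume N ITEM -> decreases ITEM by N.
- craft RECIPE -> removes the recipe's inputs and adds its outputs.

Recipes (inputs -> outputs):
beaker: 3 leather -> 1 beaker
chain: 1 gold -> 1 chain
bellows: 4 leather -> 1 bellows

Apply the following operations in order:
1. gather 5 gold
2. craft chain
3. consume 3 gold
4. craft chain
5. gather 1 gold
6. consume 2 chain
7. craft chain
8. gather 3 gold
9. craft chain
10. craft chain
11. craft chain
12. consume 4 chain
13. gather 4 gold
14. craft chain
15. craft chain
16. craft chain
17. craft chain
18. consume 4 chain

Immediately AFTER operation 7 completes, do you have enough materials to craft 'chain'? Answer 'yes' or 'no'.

Answer: no

Derivation:
After 1 (gather 5 gold): gold=5
After 2 (craft chain): chain=1 gold=4
After 3 (consume 3 gold): chain=1 gold=1
After 4 (craft chain): chain=2
After 5 (gather 1 gold): chain=2 gold=1
After 6 (consume 2 chain): gold=1
After 7 (craft chain): chain=1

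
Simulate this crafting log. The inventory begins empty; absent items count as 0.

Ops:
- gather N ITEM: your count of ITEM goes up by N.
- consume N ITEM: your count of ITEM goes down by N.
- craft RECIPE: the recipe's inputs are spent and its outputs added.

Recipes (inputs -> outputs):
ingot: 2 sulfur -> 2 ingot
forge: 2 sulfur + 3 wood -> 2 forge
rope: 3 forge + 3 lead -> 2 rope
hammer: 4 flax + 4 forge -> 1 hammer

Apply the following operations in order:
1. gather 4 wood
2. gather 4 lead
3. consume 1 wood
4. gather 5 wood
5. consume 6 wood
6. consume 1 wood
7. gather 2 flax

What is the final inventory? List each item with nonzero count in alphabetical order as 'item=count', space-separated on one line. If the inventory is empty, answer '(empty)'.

Answer: flax=2 lead=4 wood=1

Derivation:
After 1 (gather 4 wood): wood=4
After 2 (gather 4 lead): lead=4 wood=4
After 3 (consume 1 wood): lead=4 wood=3
After 4 (gather 5 wood): lead=4 wood=8
After 5 (consume 6 wood): lead=4 wood=2
After 6 (consume 1 wood): lead=4 wood=1
After 7 (gather 2 flax): flax=2 lead=4 wood=1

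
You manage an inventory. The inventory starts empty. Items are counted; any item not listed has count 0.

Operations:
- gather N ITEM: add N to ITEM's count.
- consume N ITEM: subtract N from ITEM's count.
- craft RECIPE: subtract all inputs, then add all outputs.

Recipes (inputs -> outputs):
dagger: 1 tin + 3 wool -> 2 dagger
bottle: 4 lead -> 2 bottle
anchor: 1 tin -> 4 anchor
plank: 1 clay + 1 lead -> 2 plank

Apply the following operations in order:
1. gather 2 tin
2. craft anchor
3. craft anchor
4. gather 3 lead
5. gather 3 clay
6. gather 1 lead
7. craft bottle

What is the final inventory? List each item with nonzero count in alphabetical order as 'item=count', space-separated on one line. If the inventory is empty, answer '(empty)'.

After 1 (gather 2 tin): tin=2
After 2 (craft anchor): anchor=4 tin=1
After 3 (craft anchor): anchor=8
After 4 (gather 3 lead): anchor=8 lead=3
After 5 (gather 3 clay): anchor=8 clay=3 lead=3
After 6 (gather 1 lead): anchor=8 clay=3 lead=4
After 7 (craft bottle): anchor=8 bottle=2 clay=3

Answer: anchor=8 bottle=2 clay=3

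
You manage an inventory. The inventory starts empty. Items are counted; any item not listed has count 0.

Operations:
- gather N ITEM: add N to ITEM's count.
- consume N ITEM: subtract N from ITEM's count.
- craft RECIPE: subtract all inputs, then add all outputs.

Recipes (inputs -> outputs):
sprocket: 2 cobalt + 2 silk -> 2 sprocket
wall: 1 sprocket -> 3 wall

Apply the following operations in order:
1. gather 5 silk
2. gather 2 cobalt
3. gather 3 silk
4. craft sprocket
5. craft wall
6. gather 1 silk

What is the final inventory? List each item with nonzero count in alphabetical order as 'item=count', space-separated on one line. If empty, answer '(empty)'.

After 1 (gather 5 silk): silk=5
After 2 (gather 2 cobalt): cobalt=2 silk=5
After 3 (gather 3 silk): cobalt=2 silk=8
After 4 (craft sprocket): silk=6 sprocket=2
After 5 (craft wall): silk=6 sprocket=1 wall=3
After 6 (gather 1 silk): silk=7 sprocket=1 wall=3

Answer: silk=7 sprocket=1 wall=3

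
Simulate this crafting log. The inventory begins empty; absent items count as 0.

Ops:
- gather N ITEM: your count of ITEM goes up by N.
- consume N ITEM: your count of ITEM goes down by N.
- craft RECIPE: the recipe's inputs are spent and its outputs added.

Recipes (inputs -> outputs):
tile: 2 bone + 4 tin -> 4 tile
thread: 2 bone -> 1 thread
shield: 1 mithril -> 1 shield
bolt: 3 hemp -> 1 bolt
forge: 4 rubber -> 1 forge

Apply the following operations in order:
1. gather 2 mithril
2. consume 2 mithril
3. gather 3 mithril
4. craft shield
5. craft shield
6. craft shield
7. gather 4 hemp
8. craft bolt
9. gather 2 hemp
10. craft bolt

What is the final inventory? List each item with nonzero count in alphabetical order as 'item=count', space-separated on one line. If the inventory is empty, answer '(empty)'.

After 1 (gather 2 mithril): mithril=2
After 2 (consume 2 mithril): (empty)
After 3 (gather 3 mithril): mithril=3
After 4 (craft shield): mithril=2 shield=1
After 5 (craft shield): mithril=1 shield=2
After 6 (craft shield): shield=3
After 7 (gather 4 hemp): hemp=4 shield=3
After 8 (craft bolt): bolt=1 hemp=1 shield=3
After 9 (gather 2 hemp): bolt=1 hemp=3 shield=3
After 10 (craft bolt): bolt=2 shield=3

Answer: bolt=2 shield=3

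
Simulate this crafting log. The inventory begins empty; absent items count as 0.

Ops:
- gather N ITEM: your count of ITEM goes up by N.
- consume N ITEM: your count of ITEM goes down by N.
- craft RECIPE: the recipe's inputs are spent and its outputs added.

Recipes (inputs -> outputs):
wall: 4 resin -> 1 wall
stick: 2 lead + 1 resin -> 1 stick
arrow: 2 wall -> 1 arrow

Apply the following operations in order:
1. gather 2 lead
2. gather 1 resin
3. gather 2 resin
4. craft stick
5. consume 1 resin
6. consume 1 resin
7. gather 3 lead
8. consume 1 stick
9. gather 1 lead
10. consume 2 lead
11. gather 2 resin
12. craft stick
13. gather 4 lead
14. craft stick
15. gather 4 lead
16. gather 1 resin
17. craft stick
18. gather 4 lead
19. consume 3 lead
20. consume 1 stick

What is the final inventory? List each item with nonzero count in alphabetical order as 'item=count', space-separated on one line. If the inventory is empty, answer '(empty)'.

Answer: lead=5 stick=2

Derivation:
After 1 (gather 2 lead): lead=2
After 2 (gather 1 resin): lead=2 resin=1
After 3 (gather 2 resin): lead=2 resin=3
After 4 (craft stick): resin=2 stick=1
After 5 (consume 1 resin): resin=1 stick=1
After 6 (consume 1 resin): stick=1
After 7 (gather 3 lead): lead=3 stick=1
After 8 (consume 1 stick): lead=3
After 9 (gather 1 lead): lead=4
After 10 (consume 2 lead): lead=2
After 11 (gather 2 resin): lead=2 resin=2
After 12 (craft stick): resin=1 stick=1
After 13 (gather 4 lead): lead=4 resin=1 stick=1
After 14 (craft stick): lead=2 stick=2
After 15 (gather 4 lead): lead=6 stick=2
After 16 (gather 1 resin): lead=6 resin=1 stick=2
After 17 (craft stick): lead=4 stick=3
After 18 (gather 4 lead): lead=8 stick=3
After 19 (consume 3 lead): lead=5 stick=3
After 20 (consume 1 stick): lead=5 stick=2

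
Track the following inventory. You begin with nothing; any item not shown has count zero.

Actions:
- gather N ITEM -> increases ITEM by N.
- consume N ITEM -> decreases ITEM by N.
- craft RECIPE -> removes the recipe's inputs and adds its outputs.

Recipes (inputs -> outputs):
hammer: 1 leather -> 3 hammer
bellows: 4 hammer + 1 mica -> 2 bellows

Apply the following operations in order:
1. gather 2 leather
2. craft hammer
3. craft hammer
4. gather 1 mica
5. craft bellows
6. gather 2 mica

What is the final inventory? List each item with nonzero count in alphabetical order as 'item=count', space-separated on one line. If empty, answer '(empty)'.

After 1 (gather 2 leather): leather=2
After 2 (craft hammer): hammer=3 leather=1
After 3 (craft hammer): hammer=6
After 4 (gather 1 mica): hammer=6 mica=1
After 5 (craft bellows): bellows=2 hammer=2
After 6 (gather 2 mica): bellows=2 hammer=2 mica=2

Answer: bellows=2 hammer=2 mica=2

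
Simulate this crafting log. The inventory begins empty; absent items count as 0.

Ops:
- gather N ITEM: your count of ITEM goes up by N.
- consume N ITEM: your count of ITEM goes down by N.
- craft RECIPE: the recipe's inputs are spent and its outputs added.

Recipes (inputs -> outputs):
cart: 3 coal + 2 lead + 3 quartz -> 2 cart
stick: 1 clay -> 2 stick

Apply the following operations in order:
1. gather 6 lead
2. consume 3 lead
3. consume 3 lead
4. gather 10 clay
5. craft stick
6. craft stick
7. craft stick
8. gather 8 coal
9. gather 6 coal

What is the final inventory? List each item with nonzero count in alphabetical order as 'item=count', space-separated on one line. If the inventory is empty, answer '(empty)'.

After 1 (gather 6 lead): lead=6
After 2 (consume 3 lead): lead=3
After 3 (consume 3 lead): (empty)
After 4 (gather 10 clay): clay=10
After 5 (craft stick): clay=9 stick=2
After 6 (craft stick): clay=8 stick=4
After 7 (craft stick): clay=7 stick=6
After 8 (gather 8 coal): clay=7 coal=8 stick=6
After 9 (gather 6 coal): clay=7 coal=14 stick=6

Answer: clay=7 coal=14 stick=6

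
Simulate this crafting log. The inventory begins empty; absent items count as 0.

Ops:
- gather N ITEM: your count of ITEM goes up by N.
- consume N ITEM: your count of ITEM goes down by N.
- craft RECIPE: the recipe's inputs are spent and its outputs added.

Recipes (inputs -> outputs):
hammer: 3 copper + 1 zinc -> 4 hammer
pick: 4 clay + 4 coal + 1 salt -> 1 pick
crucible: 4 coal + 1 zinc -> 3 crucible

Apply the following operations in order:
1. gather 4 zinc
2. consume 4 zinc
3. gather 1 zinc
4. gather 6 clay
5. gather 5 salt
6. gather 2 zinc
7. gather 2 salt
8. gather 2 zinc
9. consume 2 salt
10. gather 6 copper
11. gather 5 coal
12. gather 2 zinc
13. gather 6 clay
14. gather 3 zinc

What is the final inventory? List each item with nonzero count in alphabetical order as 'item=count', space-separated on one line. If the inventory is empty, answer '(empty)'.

Answer: clay=12 coal=5 copper=6 salt=5 zinc=10

Derivation:
After 1 (gather 4 zinc): zinc=4
After 2 (consume 4 zinc): (empty)
After 3 (gather 1 zinc): zinc=1
After 4 (gather 6 clay): clay=6 zinc=1
After 5 (gather 5 salt): clay=6 salt=5 zinc=1
After 6 (gather 2 zinc): clay=6 salt=5 zinc=3
After 7 (gather 2 salt): clay=6 salt=7 zinc=3
After 8 (gather 2 zinc): clay=6 salt=7 zinc=5
After 9 (consume 2 salt): clay=6 salt=5 zinc=5
After 10 (gather 6 copper): clay=6 copper=6 salt=5 zinc=5
After 11 (gather 5 coal): clay=6 coal=5 copper=6 salt=5 zinc=5
After 12 (gather 2 zinc): clay=6 coal=5 copper=6 salt=5 zinc=7
After 13 (gather 6 clay): clay=12 coal=5 copper=6 salt=5 zinc=7
After 14 (gather 3 zinc): clay=12 coal=5 copper=6 salt=5 zinc=10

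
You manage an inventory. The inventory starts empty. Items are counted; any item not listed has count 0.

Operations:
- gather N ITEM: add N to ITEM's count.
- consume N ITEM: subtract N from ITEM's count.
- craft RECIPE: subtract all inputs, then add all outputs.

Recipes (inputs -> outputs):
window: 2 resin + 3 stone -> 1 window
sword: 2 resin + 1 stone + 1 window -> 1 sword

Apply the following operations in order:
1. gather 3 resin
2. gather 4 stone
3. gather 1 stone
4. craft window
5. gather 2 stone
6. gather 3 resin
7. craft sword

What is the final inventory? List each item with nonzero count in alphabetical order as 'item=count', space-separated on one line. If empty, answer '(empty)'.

After 1 (gather 3 resin): resin=3
After 2 (gather 4 stone): resin=3 stone=4
After 3 (gather 1 stone): resin=3 stone=5
After 4 (craft window): resin=1 stone=2 window=1
After 5 (gather 2 stone): resin=1 stone=4 window=1
After 6 (gather 3 resin): resin=4 stone=4 window=1
After 7 (craft sword): resin=2 stone=3 sword=1

Answer: resin=2 stone=3 sword=1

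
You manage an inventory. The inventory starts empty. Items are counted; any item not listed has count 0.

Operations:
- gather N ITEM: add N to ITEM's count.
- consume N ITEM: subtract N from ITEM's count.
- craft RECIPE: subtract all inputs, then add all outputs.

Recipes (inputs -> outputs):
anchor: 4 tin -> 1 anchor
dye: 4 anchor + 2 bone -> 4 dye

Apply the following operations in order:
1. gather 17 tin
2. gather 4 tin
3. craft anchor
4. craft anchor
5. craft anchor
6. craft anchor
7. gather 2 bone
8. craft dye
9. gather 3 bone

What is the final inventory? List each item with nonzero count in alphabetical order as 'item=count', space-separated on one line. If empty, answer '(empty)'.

After 1 (gather 17 tin): tin=17
After 2 (gather 4 tin): tin=21
After 3 (craft anchor): anchor=1 tin=17
After 4 (craft anchor): anchor=2 tin=13
After 5 (craft anchor): anchor=3 tin=9
After 6 (craft anchor): anchor=4 tin=5
After 7 (gather 2 bone): anchor=4 bone=2 tin=5
After 8 (craft dye): dye=4 tin=5
After 9 (gather 3 bone): bone=3 dye=4 tin=5

Answer: bone=3 dye=4 tin=5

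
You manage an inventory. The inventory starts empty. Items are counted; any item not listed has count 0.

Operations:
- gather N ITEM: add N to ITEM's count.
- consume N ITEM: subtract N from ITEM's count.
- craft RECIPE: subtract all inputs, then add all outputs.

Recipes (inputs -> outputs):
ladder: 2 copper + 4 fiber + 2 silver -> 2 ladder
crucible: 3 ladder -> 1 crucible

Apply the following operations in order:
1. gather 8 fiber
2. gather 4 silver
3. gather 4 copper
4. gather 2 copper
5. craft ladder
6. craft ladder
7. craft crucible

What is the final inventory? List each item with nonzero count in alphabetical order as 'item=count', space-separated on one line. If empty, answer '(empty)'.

Answer: copper=2 crucible=1 ladder=1

Derivation:
After 1 (gather 8 fiber): fiber=8
After 2 (gather 4 silver): fiber=8 silver=4
After 3 (gather 4 copper): copper=4 fiber=8 silver=4
After 4 (gather 2 copper): copper=6 fiber=8 silver=4
After 5 (craft ladder): copper=4 fiber=4 ladder=2 silver=2
After 6 (craft ladder): copper=2 ladder=4
After 7 (craft crucible): copper=2 crucible=1 ladder=1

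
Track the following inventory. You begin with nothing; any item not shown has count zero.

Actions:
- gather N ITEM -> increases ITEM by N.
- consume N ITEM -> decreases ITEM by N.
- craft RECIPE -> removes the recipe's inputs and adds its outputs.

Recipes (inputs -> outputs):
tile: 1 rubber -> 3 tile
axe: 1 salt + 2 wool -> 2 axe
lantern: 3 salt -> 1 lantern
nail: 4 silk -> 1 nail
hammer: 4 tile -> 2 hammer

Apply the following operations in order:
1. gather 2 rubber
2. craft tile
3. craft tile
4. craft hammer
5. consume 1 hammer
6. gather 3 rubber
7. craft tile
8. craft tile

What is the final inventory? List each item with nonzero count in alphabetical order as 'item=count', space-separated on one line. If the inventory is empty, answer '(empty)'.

After 1 (gather 2 rubber): rubber=2
After 2 (craft tile): rubber=1 tile=3
After 3 (craft tile): tile=6
After 4 (craft hammer): hammer=2 tile=2
After 5 (consume 1 hammer): hammer=1 tile=2
After 6 (gather 3 rubber): hammer=1 rubber=3 tile=2
After 7 (craft tile): hammer=1 rubber=2 tile=5
After 8 (craft tile): hammer=1 rubber=1 tile=8

Answer: hammer=1 rubber=1 tile=8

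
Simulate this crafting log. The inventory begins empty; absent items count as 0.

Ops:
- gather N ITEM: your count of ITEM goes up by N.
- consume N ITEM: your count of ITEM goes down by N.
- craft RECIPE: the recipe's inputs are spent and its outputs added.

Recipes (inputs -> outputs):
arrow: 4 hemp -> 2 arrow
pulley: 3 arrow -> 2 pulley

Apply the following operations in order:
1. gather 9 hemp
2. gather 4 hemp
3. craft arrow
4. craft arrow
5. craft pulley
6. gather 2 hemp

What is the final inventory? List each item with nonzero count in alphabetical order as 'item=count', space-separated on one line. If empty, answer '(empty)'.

Answer: arrow=1 hemp=7 pulley=2

Derivation:
After 1 (gather 9 hemp): hemp=9
After 2 (gather 4 hemp): hemp=13
After 3 (craft arrow): arrow=2 hemp=9
After 4 (craft arrow): arrow=4 hemp=5
After 5 (craft pulley): arrow=1 hemp=5 pulley=2
After 6 (gather 2 hemp): arrow=1 hemp=7 pulley=2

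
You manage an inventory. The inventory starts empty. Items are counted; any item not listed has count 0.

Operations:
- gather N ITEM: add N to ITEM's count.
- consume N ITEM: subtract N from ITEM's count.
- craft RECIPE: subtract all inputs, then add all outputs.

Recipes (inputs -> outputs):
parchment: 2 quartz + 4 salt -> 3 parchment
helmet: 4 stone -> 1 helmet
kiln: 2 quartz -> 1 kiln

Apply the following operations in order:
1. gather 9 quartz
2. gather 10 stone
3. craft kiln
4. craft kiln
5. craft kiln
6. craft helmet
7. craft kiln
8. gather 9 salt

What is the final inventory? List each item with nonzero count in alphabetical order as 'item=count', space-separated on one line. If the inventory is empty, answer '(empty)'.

Answer: helmet=1 kiln=4 quartz=1 salt=9 stone=6

Derivation:
After 1 (gather 9 quartz): quartz=9
After 2 (gather 10 stone): quartz=9 stone=10
After 3 (craft kiln): kiln=1 quartz=7 stone=10
After 4 (craft kiln): kiln=2 quartz=5 stone=10
After 5 (craft kiln): kiln=3 quartz=3 stone=10
After 6 (craft helmet): helmet=1 kiln=3 quartz=3 stone=6
After 7 (craft kiln): helmet=1 kiln=4 quartz=1 stone=6
After 8 (gather 9 salt): helmet=1 kiln=4 quartz=1 salt=9 stone=6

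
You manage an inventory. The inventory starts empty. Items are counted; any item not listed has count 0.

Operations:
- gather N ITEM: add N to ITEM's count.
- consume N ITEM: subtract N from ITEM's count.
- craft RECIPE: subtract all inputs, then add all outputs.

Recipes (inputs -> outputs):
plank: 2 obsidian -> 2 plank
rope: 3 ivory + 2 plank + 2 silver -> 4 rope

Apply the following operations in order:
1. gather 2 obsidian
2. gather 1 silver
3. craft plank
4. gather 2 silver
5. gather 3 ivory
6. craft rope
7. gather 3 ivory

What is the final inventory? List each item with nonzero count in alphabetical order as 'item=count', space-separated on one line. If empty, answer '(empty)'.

After 1 (gather 2 obsidian): obsidian=2
After 2 (gather 1 silver): obsidian=2 silver=1
After 3 (craft plank): plank=2 silver=1
After 4 (gather 2 silver): plank=2 silver=3
After 5 (gather 3 ivory): ivory=3 plank=2 silver=3
After 6 (craft rope): rope=4 silver=1
After 7 (gather 3 ivory): ivory=3 rope=4 silver=1

Answer: ivory=3 rope=4 silver=1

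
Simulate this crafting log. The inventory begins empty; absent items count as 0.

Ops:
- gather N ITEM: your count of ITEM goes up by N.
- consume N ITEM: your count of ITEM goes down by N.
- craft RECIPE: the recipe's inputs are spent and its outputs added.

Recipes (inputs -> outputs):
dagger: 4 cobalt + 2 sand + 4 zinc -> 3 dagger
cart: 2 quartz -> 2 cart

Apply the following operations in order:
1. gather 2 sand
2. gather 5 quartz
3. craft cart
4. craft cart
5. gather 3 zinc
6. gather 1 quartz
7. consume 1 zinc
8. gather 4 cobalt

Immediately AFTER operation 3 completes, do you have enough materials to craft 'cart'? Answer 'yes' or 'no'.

Answer: yes

Derivation:
After 1 (gather 2 sand): sand=2
After 2 (gather 5 quartz): quartz=5 sand=2
After 3 (craft cart): cart=2 quartz=3 sand=2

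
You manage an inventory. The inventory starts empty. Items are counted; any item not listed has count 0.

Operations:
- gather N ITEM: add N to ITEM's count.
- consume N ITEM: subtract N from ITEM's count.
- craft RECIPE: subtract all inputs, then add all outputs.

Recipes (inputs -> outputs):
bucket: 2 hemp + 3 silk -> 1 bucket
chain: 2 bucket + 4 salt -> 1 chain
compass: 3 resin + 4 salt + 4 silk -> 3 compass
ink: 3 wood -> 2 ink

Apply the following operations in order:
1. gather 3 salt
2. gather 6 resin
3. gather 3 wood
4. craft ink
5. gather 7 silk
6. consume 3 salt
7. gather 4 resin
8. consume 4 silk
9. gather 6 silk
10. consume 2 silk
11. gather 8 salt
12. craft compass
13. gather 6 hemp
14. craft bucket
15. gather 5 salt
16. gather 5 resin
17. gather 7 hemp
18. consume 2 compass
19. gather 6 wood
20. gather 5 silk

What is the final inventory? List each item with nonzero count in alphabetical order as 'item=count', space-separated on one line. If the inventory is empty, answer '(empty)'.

Answer: bucket=1 compass=1 hemp=11 ink=2 resin=12 salt=9 silk=5 wood=6

Derivation:
After 1 (gather 3 salt): salt=3
After 2 (gather 6 resin): resin=6 salt=3
After 3 (gather 3 wood): resin=6 salt=3 wood=3
After 4 (craft ink): ink=2 resin=6 salt=3
After 5 (gather 7 silk): ink=2 resin=6 salt=3 silk=7
After 6 (consume 3 salt): ink=2 resin=6 silk=7
After 7 (gather 4 resin): ink=2 resin=10 silk=7
After 8 (consume 4 silk): ink=2 resin=10 silk=3
After 9 (gather 6 silk): ink=2 resin=10 silk=9
After 10 (consume 2 silk): ink=2 resin=10 silk=7
After 11 (gather 8 salt): ink=2 resin=10 salt=8 silk=7
After 12 (craft compass): compass=3 ink=2 resin=7 salt=4 silk=3
After 13 (gather 6 hemp): compass=3 hemp=6 ink=2 resin=7 salt=4 silk=3
After 14 (craft bucket): bucket=1 compass=3 hemp=4 ink=2 resin=7 salt=4
After 15 (gather 5 salt): bucket=1 compass=3 hemp=4 ink=2 resin=7 salt=9
After 16 (gather 5 resin): bucket=1 compass=3 hemp=4 ink=2 resin=12 salt=9
After 17 (gather 7 hemp): bucket=1 compass=3 hemp=11 ink=2 resin=12 salt=9
After 18 (consume 2 compass): bucket=1 compass=1 hemp=11 ink=2 resin=12 salt=9
After 19 (gather 6 wood): bucket=1 compass=1 hemp=11 ink=2 resin=12 salt=9 wood=6
After 20 (gather 5 silk): bucket=1 compass=1 hemp=11 ink=2 resin=12 salt=9 silk=5 wood=6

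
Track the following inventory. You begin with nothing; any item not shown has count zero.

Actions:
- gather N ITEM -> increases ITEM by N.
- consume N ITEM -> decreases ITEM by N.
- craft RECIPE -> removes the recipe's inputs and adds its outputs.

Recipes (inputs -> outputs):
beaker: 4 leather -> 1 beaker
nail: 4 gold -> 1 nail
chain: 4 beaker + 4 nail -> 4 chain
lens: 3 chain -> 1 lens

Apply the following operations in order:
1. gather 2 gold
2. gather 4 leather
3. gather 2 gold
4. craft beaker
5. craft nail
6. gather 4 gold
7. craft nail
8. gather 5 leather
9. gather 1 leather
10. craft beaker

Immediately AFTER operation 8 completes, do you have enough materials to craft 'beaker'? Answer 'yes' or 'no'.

Answer: yes

Derivation:
After 1 (gather 2 gold): gold=2
After 2 (gather 4 leather): gold=2 leather=4
After 3 (gather 2 gold): gold=4 leather=4
After 4 (craft beaker): beaker=1 gold=4
After 5 (craft nail): beaker=1 nail=1
After 6 (gather 4 gold): beaker=1 gold=4 nail=1
After 7 (craft nail): beaker=1 nail=2
After 8 (gather 5 leather): beaker=1 leather=5 nail=2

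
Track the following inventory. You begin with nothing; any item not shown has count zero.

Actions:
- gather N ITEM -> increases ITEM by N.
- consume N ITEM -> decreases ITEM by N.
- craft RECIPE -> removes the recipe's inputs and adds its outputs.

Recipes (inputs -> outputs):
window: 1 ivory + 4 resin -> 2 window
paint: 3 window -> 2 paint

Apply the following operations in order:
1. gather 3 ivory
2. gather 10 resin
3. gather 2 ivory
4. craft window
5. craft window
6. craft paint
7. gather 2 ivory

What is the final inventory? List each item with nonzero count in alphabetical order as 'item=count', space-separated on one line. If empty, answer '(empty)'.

Answer: ivory=5 paint=2 resin=2 window=1

Derivation:
After 1 (gather 3 ivory): ivory=3
After 2 (gather 10 resin): ivory=3 resin=10
After 3 (gather 2 ivory): ivory=5 resin=10
After 4 (craft window): ivory=4 resin=6 window=2
After 5 (craft window): ivory=3 resin=2 window=4
After 6 (craft paint): ivory=3 paint=2 resin=2 window=1
After 7 (gather 2 ivory): ivory=5 paint=2 resin=2 window=1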